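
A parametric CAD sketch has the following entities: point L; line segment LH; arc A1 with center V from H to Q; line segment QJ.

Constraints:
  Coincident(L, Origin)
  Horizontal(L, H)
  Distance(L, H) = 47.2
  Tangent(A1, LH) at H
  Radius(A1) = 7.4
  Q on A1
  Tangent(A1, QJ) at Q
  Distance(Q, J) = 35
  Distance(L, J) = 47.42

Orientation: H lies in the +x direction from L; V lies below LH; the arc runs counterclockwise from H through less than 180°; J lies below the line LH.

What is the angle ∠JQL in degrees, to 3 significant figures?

77.4°

Checks: |VQ| = 7.400 ✓; ∠(VQ, QJ) = 90.00° ✓; |QJ| = 35.00 ✓; |LJ| = 47.42 ✓.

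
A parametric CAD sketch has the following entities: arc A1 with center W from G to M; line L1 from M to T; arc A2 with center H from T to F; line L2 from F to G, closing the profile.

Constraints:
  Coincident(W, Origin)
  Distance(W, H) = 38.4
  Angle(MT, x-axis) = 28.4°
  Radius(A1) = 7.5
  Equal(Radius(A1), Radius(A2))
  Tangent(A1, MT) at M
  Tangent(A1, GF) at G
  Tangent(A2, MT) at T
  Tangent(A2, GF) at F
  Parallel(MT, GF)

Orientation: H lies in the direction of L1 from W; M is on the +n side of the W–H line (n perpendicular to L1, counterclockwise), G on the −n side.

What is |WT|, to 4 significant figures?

39.13

The slot axis is L1's direction at 28.4°, so u = (cos 28.4°, sin 28.4°) = (0.8796, 0.4756) and n = (−sin 28.4°, cos 28.4°) = (-0.4756, 0.8796). W is at the origin and H lies 38.4 along u from W, so H = 38.4·u = (33.78, 18.26). Tangency of A1 to both parallel lines with radius 7.5 puts M and G at W ± 7.5·n: M = (-3.567, 6.597), G = (3.567, -6.597). Equal radii place T and F the same way about H: T = H + 7.5·n = (30.21, 24.86), F = H − 7.5·n = (37.35, 11.67). Then |WT| = |T − W| = 39.13.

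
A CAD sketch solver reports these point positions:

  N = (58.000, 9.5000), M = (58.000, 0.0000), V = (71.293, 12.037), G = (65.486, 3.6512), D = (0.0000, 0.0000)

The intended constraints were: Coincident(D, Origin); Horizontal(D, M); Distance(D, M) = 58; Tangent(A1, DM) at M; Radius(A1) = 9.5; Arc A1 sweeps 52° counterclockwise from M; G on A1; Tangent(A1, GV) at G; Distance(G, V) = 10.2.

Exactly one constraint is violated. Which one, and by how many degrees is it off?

Tangent(A1, GV) at G — off by 3.30°.

D = (0.00, 0.00) ✓; D.y = 0.00, M.y = 0.00 ✓; |DM| = 58.00 ✓; ∠(NM, MD) = 90.00° ✓; |NM| = 9.500 ✓; bearing(N→G) − bearing(N→M) = 52.00° ✓; |NG| = 9.500 ✓; ∠(NG, GV) = 86.70° ✗; |GV| = 10.20 ✓.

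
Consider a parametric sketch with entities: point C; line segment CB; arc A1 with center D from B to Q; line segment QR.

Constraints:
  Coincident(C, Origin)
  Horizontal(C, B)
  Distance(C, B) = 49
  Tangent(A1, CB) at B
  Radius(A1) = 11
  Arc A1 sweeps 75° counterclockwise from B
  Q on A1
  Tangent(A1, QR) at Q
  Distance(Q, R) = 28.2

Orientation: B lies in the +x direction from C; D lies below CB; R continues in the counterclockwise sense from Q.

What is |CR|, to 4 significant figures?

47.10

On A1, B sits at bearing 90° from D; a 75° counterclockwise sweep puts Q at bearing 165°, so Q = D + 11.0·(cos 165°, sin 165°) = (38.37, -8.153). The tangent condition forces DQ to be normal to QR, so QR runs along (−sin 165°, cos 165°); with |QR| = 28.2, R = (31.08, -35.39). Then |CR| = |R − C| = 47.10.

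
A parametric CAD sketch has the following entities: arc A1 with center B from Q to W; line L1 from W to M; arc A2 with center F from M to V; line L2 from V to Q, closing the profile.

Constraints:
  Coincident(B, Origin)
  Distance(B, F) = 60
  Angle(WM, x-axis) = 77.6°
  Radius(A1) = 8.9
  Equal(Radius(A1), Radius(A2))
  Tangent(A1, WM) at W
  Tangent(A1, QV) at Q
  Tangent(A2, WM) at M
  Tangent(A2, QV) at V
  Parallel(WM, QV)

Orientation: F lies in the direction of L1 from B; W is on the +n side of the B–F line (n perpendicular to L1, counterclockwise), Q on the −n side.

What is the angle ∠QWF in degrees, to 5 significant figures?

81.563°

B is at the origin and F lies 60.0 along u from B, so F = 60.0·u = (12.884, 58.600). Tangency of A1 to both parallel lines with radius 8.9 puts W and Q at B ± 8.9·n: W = (-8.6924, 1.9111), Q = (8.6924, -1.9111). Then cos ∠QWF = WQ·WF / (|WQ||WF|), giving 81.563°.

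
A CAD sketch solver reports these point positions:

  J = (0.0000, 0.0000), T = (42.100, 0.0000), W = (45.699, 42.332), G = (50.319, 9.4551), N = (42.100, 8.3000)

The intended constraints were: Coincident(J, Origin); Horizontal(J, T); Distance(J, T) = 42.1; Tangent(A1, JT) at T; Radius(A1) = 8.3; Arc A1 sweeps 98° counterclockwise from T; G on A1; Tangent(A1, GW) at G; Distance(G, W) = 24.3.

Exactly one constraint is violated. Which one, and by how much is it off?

Distance(G, W) = 24.3 — off by 8.90.

J = (0.00, 0.00) ✓; J.y = 0.00, T.y = 0.00 ✓; |JT| = 42.10 ✓; ∠(NT, TJ) = 90.00° ✓; |NT| = 8.300 ✓; bearing(N→G) − bearing(N→T) = 98.00° ✓; |NG| = 8.300 ✓; ∠(NG, GW) = 90.00° ✓; |GW| = 33.20 ✗.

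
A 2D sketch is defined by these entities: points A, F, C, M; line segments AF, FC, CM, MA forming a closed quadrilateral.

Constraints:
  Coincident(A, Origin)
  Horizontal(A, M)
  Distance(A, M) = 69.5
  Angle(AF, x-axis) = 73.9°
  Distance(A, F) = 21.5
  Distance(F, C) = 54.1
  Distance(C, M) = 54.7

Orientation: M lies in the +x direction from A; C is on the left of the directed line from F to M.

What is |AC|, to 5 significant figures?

72.021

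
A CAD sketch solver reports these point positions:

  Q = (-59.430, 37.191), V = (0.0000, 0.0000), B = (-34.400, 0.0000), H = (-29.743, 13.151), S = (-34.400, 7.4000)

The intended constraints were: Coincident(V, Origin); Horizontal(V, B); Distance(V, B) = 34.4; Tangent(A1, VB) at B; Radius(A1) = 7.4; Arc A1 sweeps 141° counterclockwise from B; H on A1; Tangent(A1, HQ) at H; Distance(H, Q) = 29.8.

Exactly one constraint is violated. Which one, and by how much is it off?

Distance(H, Q) = 29.8 — off by 8.40.

V = (0.00, 0.00) ✓; V.y = 0.00, B.y = 0.00 ✓; |VB| = 34.40 ✓; ∠(SB, BV) = 90.00° ✓; |SB| = 7.400 ✓; bearing(S→H) − bearing(S→B) = 141.0° ✓; |SH| = 7.400 ✓; ∠(SH, HQ) = 90.00° ✓; |HQ| = 38.20 ✗.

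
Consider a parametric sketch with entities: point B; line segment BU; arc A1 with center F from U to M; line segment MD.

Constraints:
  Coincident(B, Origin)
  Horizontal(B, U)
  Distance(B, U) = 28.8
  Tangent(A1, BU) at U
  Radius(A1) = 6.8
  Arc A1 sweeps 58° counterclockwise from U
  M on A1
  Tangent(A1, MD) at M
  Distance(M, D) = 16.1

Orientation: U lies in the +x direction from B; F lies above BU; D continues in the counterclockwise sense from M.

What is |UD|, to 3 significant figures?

22.1

On A1, U sits at bearing -90° from F; a 58° counterclockwise sweep puts M at bearing -32°, so M = F + 6.8·(cos -32°, sin -32°) = (34.6, 3.20). Tangency of A1 to MD means the radius FM is perpendicular to MD, so MD runs along (−sin -32°, cos -32°); with |MD| = 16.1, D = (43.1, 16.9). Then |UD| = |D − U| = 22.1.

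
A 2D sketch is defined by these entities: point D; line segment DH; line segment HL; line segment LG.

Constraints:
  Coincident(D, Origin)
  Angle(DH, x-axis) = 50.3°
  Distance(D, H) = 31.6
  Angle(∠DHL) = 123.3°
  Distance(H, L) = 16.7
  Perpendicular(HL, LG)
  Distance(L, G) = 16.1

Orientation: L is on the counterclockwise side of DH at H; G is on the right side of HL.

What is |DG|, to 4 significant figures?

54.47

∠DHL = 123.3°, so HL runs at 50.3° + (180° − 123.3°) = 107.0° from the x-axis; with |HL| = 16.7, L = H + 16.7·(cos 107.0°, sin 107.0°) = (15.30, 40.28). HL is perpendicular to LG; with |LG| = 16.1 on the right of HL, G = L + 16.1·(0.9563, 0.2924) = (30.70, 44.99). Then |DG| = |G − D| = 54.47.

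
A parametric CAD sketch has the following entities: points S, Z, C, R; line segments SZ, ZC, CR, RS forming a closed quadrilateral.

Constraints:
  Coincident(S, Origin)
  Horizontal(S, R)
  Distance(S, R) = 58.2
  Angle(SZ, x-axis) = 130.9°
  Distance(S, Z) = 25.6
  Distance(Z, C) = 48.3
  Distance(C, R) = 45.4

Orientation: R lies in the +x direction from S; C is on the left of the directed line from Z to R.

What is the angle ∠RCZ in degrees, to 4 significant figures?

111.4°

S is at the origin; S and R share the same y with |SR| = 58.2 and R in +x, so R = (58.2, 0). SZ runs at 130.9° with |SZ| = 25.6, so Z = (-16.76, 19.35). C is determined by |ZC| = 48.3 and |CR| = 45.4 together: it lies at the intersection of circle(Z, 48.3) and circle(R, 45.4). With |ZR| = 77.42, the foot of the radical line on ZR is 40.46 from Z and the perpendicular offset is √(48.3² − 40.46²) = 26.37. Taking the left-of-ZR solution: C = (29.01, 34.77).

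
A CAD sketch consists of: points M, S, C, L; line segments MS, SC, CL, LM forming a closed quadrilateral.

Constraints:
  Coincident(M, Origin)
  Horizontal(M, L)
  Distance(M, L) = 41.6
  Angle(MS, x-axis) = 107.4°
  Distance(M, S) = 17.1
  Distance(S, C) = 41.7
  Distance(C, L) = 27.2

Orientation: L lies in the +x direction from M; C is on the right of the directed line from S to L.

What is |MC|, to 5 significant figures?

26.290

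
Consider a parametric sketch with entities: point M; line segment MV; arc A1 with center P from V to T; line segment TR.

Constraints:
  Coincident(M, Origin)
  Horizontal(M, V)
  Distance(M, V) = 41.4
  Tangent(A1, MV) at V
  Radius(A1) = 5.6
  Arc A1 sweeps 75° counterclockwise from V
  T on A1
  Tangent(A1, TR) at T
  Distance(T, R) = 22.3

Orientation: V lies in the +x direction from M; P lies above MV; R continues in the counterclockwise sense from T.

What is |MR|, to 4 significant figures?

58.52

M is at the origin; M and V share the same y with |MV| = 41.4 and V on the +x side, so V = (41.40, 0.000). The tangent condition forces PV to be normal to MV, so P = V + (0, 5.6) = (41.40, 5.600). On A1, V sits at bearing -90° from P; a 75° counterclockwise sweep puts T at bearing -15°, so T = P + 5.6·(cos -15°, sin -15°) = (46.81, 4.151). Since A1 is tangent to TR there, PT ⟂ TR, so TR runs along (−sin -15°, cos -15°); with |TR| = 22.3, R = (52.58, 25.69). Then |MR| = |R − M| = 58.52.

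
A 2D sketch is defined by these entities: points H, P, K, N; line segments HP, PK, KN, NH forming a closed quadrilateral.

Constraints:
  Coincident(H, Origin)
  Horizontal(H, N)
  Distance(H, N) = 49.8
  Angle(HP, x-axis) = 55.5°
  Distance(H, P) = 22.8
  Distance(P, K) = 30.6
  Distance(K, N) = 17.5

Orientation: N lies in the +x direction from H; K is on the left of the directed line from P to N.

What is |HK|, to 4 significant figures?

46.37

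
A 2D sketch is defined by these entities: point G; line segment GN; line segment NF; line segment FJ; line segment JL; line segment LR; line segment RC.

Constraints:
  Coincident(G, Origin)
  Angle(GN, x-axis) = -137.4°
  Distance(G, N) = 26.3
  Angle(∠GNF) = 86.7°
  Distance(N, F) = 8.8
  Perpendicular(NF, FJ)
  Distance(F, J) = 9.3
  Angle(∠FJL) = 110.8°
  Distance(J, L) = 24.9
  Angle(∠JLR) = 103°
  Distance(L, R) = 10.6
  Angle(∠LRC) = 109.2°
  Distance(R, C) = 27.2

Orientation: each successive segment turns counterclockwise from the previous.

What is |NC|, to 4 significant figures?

13.02

G is at the origin; GN runs at -137.4° with length 26.3, so N = (-19.36, -17.80). ∠GNF = 86.7° gives NF at -44.10° from the x-axis; with |NF| = 8.8, F = (-13.04, -23.93). NF ⟂ FJ, so FJ runs at 45.90°; with |FJ| = 9.3, J = (-6.568, -17.25). ∠FJL = 110.8° gives JL at 115.1° from the x-axis; with |JL| = 24.9, L = (-17.13, 5.301). ∠JLR = 103.0° gives LR at -167.9° from the x-axis; with |LR| = 10.6, R = (-27.49, 3.079). ∠LRC = 109.2° gives RC at -97.10° from the x-axis; with |RC| = 27.2, C = (-30.86, -23.91). Then |NC| = |C − N| = 13.02.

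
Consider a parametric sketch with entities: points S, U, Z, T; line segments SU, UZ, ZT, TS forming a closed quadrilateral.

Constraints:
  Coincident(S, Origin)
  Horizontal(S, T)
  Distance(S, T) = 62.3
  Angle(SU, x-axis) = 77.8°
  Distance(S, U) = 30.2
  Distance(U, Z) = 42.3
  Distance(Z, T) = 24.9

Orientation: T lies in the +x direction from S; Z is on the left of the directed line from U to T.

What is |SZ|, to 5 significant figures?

51.697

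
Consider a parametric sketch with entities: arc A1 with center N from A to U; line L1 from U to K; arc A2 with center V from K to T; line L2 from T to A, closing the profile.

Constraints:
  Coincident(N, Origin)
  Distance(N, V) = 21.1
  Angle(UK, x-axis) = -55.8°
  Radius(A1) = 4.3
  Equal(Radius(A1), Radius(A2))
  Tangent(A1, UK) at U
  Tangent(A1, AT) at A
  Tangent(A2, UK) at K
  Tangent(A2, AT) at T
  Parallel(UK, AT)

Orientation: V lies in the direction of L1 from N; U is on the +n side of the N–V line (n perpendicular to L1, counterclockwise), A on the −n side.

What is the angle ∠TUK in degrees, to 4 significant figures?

22.17°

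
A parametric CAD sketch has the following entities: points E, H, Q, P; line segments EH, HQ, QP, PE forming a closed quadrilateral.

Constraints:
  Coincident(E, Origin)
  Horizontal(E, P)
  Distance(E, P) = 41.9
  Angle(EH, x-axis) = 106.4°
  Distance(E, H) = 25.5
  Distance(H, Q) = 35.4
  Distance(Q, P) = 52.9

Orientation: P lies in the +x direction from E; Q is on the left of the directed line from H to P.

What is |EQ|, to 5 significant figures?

51.630

Checks: |HQ| = 35.40 ✓; |QP| = 52.90 ✓.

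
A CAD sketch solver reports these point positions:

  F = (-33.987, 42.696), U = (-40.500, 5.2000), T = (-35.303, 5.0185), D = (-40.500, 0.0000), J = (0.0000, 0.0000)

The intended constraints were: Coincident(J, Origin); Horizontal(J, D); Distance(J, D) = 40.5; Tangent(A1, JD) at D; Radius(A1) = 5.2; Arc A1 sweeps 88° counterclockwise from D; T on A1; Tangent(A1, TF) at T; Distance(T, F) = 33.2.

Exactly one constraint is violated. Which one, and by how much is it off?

Distance(T, F) = 33.2 — off by 4.50.

J = (0.00, 0.00) ✓; J.y = 0.00, D.y = 0.00 ✓; |JD| = 40.50 ✓; ∠(UD, DJ) = 90.00° ✓; |UD| = 5.200 ✓; bearing(U→T) − bearing(U→D) = 88.00° ✓; |UT| = 5.200 ✓; ∠(UT, TF) = 90.00° ✓; |TF| = 37.70 ✗.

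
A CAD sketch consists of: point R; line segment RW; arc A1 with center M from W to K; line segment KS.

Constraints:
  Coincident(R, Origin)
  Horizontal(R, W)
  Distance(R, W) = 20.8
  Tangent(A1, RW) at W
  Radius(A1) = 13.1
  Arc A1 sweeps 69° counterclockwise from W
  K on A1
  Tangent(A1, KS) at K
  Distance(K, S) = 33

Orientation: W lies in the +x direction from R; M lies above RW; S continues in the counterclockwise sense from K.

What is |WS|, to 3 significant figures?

46.0

R is at the origin; RW is horizontal with |RW| = 20.8 and W on the +x side, so W = (20.8, 0.00). Tangency of A1 to RW means the radius MW is perpendicular to RW, so M = W + (0, 13.1) = (20.8, 13.1). On A1, W sits at bearing -90° from M; a 69° counterclockwise sweep puts K at bearing -21°, so K = M + 13.1·(cos -21°, sin -21°) = (33.0, 8.41). The tangent condition forces MK to be normal to KS, so KS runs along (−sin -21°, cos -21°); with |KS| = 33.0, S = (44.9, 39.2). Then |WS| = |S − W| = 46.0.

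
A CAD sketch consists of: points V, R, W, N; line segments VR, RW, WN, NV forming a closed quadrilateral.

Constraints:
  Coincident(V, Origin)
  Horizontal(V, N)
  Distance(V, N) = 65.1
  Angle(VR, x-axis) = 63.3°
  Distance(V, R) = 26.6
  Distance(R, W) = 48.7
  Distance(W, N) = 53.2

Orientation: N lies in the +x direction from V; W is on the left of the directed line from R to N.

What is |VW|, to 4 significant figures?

73.18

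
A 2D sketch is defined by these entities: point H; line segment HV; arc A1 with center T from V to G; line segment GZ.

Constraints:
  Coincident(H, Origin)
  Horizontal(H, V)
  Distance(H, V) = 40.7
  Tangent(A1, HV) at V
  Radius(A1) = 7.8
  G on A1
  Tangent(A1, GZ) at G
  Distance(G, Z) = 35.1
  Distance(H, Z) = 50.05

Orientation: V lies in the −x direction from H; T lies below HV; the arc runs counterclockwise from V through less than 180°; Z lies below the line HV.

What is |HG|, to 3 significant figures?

48.7

Checks: |TG| = 7.800 ✓; ∠(TG, GZ) = 90.00° ✓; |GZ| = 35.10 ✓; |HZ| = 50.05 ✓.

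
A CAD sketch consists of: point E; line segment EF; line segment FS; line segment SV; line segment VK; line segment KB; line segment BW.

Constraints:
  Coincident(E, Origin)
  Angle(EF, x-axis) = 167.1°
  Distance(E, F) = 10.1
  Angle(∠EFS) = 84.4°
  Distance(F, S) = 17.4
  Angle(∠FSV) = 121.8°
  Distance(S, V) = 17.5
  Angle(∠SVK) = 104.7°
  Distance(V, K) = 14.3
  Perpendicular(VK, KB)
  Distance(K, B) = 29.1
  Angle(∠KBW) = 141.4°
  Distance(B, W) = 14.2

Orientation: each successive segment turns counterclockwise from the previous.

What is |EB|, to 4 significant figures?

7.187

∠SVK = 104.7° gives VK at 36.20° from the x-axis; with |VK| = 14.3, K = (13.06, -17.60). The perpendicularity gives KB at right angles to VK, so KB runs at 126.2°; with |KB| = 29.1, B = (-4.122, 5.887). Then |EB| = |B − E| = 7.187.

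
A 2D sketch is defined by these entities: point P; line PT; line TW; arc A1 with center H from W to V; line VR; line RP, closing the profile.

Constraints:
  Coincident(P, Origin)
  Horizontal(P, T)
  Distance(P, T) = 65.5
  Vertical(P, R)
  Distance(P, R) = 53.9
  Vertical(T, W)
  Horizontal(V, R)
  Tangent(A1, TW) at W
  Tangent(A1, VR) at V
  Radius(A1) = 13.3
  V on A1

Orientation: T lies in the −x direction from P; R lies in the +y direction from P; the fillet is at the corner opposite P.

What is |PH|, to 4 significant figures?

66.13

P and R share the same x with |PR| = 53.9 and R on the +y side, so R = (0.000, 53.90). The virtual corner opposite P is at (-65.50, 53.90). Since A1 is tangent to TW there, HW ⟂ TW and since A1 is tangent to VR there, HV ⟂ VR, with radius 13.3, so the center H sits 13.3 in from both sides at H = (-52.20, 40.60). Then |PH| = |H − P| = 66.13.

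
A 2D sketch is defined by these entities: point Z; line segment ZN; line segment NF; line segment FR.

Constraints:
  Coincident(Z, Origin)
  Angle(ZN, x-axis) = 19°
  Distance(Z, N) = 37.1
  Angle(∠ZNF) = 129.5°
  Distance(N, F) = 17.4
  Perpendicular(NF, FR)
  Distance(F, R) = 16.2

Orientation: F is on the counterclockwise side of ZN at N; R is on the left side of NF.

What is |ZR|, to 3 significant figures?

42.8

∠ZNF = 129.5°, so NF runs at 19.0° + (180° − 129.5°) = 69.5° from the x-axis; with |NF| = 17.4, F = N + 17.4·(cos 69.5°, sin 69.5°) = (41.2, 28.4). NF ⟂ FR; with |FR| = 16.2 on the left of NF, R = F + 16.2·(-0.937, 0.350) = (26.0, 34.1). Then |ZR| = |R − Z| = 42.8.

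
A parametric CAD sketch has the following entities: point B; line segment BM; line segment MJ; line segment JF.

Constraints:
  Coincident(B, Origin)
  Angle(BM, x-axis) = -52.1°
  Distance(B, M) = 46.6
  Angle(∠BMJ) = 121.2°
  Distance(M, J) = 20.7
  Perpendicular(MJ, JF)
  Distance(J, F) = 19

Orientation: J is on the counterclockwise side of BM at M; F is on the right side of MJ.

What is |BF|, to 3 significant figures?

74.0

B is at the origin; BM runs at -52.1° with length 46.6, so M = 46.6·(cos -52.1°, sin -52.1°) = (28.6, -36.8). ∠BMJ = 121.2°, so MJ runs at -52.1° + (180° − 121.2°) = 6.70° from the x-axis; with |MJ| = 20.7, J = M + 20.7·(cos 6.70°, sin 6.70°) = (49.2, -34.4). MJ ⟂ JF; with |JF| = 19.0 on the right of MJ, F = J + 19.0·(0.117, -0.993) = (51.4, -53.2). Then |BF| = |F − B| = 74.0.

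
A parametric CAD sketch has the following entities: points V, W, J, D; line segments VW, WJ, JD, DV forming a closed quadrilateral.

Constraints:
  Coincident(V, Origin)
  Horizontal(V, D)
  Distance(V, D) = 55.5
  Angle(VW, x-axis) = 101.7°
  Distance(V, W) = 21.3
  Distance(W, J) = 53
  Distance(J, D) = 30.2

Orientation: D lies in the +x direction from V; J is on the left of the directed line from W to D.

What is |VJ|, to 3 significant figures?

56.2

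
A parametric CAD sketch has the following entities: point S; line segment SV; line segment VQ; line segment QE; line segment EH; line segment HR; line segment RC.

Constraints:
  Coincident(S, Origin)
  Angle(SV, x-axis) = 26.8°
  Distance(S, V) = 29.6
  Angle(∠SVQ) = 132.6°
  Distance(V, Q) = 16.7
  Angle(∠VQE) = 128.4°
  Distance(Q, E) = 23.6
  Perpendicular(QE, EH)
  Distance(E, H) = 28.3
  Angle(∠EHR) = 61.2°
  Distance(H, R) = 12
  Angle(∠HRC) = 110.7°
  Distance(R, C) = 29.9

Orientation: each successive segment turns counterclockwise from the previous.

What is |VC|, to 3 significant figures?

34.2

S is at the origin; SV runs at 26.8° with length 29.6, so V = (26.4, 13.3). ∠SVQ = 132.6° gives VQ at 74.2° from the x-axis; with |VQ| = 16.7, Q = (31.0, 29.4). ∠VQE = 128.4° gives QE at 126° from the x-axis; with |QE| = 23.6, E = (17.2, 48.6). QE is perpendicular to EH, so EH runs at -144°; with |EH| = 28.3, H = (-5.79, 32.0). ∠EHR = 61.2° gives HR at -25.4° from the x-axis; with |HR| = 12.0, R = (5.05, 26.9). ∠HRC = 110.7° gives RC at 43.9° from the x-axis; with |RC| = 29.9, C = (26.6, 47.6). Then |VC| = |C − V| = 34.2.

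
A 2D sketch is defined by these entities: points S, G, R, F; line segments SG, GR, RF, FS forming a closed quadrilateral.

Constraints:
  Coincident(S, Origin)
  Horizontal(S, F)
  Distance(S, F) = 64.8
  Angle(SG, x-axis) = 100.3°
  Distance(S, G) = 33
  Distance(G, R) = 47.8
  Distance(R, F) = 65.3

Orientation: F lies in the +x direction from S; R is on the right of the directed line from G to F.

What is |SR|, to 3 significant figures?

14.9

Checks: |GR| = 47.80 ✓; |RF| = 65.30 ✓.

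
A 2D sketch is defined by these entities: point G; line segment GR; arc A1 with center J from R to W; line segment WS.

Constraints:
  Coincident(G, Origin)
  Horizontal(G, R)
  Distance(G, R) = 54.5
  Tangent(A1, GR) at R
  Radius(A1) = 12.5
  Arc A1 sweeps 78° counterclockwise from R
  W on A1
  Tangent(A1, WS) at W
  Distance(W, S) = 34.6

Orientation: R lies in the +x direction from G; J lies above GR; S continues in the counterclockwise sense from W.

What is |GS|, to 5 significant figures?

85.895

On A1, R sits at bearing -90° from J; a 78° counterclockwise sweep puts W at bearing -12°, so W = J + 12.5·(cos -12°, sin -12°) = (66.727, 9.9011). Since A1 is tangent to WS there, JW ⟂ WS, so WS runs along (−sin -12°, cos -12°); with |WS| = 34.6, S = (73.921, 43.745). Then |GS| = |S − G| = 85.895.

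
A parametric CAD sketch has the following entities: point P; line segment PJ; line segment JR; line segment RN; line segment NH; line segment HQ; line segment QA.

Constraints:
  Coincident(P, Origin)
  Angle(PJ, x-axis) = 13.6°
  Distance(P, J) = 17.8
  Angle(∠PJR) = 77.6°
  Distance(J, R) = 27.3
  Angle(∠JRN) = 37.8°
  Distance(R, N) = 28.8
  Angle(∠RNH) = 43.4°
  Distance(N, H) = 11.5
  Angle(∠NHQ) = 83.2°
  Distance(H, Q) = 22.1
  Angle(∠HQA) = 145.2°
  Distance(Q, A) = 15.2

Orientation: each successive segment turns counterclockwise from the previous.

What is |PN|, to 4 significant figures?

0.7691

∠PJR = 77.6° gives JR at 116.0° from the x-axis; with |JR| = 27.3, R = (5.333, 28.72). ∠JRN = 37.8° gives RN at -101.8° from the x-axis; with |RN| = 28.8, N = (-0.5561, 0.5312). Then |PN| = |N − P| = 0.7691.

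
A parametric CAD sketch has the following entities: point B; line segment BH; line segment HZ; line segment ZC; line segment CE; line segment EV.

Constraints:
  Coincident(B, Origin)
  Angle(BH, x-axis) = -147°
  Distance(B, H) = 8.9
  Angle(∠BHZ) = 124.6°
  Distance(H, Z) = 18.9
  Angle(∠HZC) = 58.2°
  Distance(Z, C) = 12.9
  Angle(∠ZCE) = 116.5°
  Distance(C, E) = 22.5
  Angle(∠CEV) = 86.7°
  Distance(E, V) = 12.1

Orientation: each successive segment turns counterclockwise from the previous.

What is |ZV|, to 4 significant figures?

27.56

B is at the origin; BH runs at -147.0° with length 8.9, so H = (-7.464, -4.847). ∠BHZ = 124.6° gives HZ at -91.60° from the x-axis; with |HZ| = 18.9, Z = (-7.992, -23.74). ∠HZC = 58.2° gives ZC at 30.20° from the x-axis; with |ZC| = 12.9, C = (3.157, -17.25). ∠ZCE = 116.5° gives CE at 93.70° from the x-axis; with |CE| = 22.5, E = (1.705, 5.202). ∠CEV = 86.7° gives EV at -173.0° from the x-axis; with |EV| = 12.1, V = (-10.30, 3.728). Then |ZV| = |V − Z| = 27.56.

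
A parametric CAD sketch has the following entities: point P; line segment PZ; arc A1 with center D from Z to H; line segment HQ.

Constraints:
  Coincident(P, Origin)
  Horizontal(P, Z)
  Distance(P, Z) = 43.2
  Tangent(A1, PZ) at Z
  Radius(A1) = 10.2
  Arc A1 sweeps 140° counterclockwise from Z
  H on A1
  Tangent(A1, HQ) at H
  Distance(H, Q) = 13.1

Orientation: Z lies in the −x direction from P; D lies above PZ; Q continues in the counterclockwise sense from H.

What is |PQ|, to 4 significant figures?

53.64

P is at the origin; PZ is horizontal with |PZ| = 43.2 and Z on the −x side, so Z = (-43.20, 0.000). Tangency of A1 to PZ means the radius DZ is perpendicular to PZ, so D = Z + (0, 10.2) = (-43.20, 10.20). On A1, Z sits at bearing -90° from D; a 140° counterclockwise sweep puts H at bearing 50°, so H = D + 10.2·(cos 50°, sin 50°) = (-36.64, 18.01). Tangency of A1 to HQ means the radius DH is perpendicular to HQ, so HQ runs along (−sin 50°, cos 50°); with |HQ| = 13.1, Q = (-46.68, 26.43). Then |PQ| = |Q − P| = 53.64.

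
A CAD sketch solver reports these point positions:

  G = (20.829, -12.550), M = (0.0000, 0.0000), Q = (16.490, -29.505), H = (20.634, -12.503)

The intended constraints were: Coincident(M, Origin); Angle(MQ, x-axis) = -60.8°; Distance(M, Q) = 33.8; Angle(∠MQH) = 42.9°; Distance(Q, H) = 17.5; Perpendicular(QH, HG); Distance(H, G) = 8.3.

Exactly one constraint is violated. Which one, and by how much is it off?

Distance(H, G) = 8.3 — off by 8.10.

M = (0.00, 0.00) ✓; MQ at -60.80° ✓; |MQ| = 33.80 ✓; ∠MQH = 42.90° ✓; |QH| = 17.50 ✓; ∠(QH, HG) = 89.85° ✓; |HG| = 0.2006 ✗.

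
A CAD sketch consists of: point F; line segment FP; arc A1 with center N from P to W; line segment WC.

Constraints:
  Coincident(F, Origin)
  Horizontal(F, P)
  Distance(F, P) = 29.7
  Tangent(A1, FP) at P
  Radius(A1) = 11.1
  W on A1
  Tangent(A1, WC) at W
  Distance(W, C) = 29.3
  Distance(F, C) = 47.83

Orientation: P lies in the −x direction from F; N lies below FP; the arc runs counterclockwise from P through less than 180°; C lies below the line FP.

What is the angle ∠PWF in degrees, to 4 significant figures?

37.66°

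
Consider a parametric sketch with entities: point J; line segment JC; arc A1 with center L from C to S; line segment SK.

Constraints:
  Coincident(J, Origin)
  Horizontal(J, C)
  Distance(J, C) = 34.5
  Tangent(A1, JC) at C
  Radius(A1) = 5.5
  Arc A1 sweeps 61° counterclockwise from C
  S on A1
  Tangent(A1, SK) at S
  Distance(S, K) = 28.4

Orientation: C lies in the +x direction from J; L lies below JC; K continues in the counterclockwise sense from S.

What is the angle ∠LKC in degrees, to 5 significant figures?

6.0836°

J is at the origin; JC is horizontal with |JC| = 34.5 and C on the +x side, so C = (34.500, 0.0000). A1 meets JC tangentially, so LC is at right angles to JC, so L = C + (0, -5.5) = (34.500, -5.5000). On A1, C sits at bearing 90° from L; a 61° counterclockwise sweep puts S at bearing 151°, so S = L + 5.5·(cos 151°, sin 151°) = (29.690, -2.8335). Tangency of A1 to SK means the radius LS is perpendicular to SK, so SK runs along (−sin 151°, cos 151°); with |SK| = 28.4, K = (15.921, -27.673). Then cos ∠LKC = KL·KC / (|KL||KC|), giving 6.0836°.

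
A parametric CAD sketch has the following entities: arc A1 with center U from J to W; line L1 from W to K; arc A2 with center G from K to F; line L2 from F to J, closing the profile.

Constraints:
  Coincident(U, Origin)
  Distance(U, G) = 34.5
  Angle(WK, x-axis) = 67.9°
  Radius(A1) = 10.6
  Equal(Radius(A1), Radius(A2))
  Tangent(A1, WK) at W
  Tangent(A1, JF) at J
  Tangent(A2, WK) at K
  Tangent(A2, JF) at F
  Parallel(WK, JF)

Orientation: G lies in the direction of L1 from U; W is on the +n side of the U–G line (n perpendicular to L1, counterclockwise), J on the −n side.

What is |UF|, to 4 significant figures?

36.09

Tangency of A1 to both parallel lines with radius 10.6 puts W and J at U ± 10.6·n: W = (-9.821, 3.988), J = (9.821, -3.988). Equal radii place K and F the same way about G: K = G + 10.6·n = (3.159, 35.95), F = G − 10.6·n = (22.80, 27.98). Then |UF| = |F − U| = 36.09.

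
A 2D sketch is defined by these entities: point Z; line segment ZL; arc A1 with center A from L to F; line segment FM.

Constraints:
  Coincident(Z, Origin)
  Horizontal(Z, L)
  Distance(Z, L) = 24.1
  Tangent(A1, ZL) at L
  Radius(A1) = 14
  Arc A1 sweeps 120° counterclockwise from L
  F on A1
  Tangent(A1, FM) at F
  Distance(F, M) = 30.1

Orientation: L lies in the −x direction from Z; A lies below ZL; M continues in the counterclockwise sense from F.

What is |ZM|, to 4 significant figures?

51.61

On A1, L sits at bearing 90° from A; a 120° counterclockwise sweep puts F at bearing 210°, so F = A + 14.0·(cos 210°, sin 210°) = (-36.22, -21.00). A1 meets FM tangentially, so AF is at right angles to FM, so FM runs along (−sin 210°, cos 210°); with |FM| = 30.1, M = (-21.17, -47.07). Then |ZM| = |M − Z| = 51.61.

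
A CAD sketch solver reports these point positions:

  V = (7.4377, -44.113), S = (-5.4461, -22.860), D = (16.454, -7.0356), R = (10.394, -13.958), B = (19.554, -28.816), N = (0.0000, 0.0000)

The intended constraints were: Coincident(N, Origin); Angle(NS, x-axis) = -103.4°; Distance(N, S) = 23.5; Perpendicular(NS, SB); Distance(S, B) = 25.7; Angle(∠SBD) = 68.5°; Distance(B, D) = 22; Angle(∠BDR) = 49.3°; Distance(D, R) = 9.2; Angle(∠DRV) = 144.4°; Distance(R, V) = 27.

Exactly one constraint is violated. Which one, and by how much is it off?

Distance(R, V) = 27 — off by 3.30.

N = (0.00, 0.00) ✓; NS at -103.4° ✓; |NS| = 23.50 ✓; ∠(NS, SB) = 90.00° ✓; |SB| = 25.70 ✓; ∠SBD = 68.50° ✓; |BD| = 22.00 ✓; ∠BDR = 49.30° ✓; |DR| = 9.200 ✓; ∠DRV = 144.4° ✓; |RV| = 30.30 ✗.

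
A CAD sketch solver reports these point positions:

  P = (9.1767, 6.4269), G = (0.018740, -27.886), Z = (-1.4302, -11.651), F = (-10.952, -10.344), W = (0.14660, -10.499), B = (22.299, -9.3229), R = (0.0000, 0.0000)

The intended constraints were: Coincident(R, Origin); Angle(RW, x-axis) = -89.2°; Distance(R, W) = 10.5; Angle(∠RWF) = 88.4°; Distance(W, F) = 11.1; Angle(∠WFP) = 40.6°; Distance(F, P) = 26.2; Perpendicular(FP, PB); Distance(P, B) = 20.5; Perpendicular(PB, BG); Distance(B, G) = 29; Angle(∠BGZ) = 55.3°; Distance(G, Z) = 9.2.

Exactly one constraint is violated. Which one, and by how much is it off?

Distance(G, Z) = 9.2 — off by 7.10.

R = (0.00, 0.00) ✓; RW at -89.20° ✓; |RW| = 10.50 ✓; ∠RWF = 88.40° ✓; |WF| = 11.10 ✓; ∠WFP = 40.60° ✓; |FP| = 26.20 ✓; ∠(FP, PB) = 90.00° ✓; |PB| = 20.50 ✓; ∠(PB, BG) = 90.00° ✓; |BG| = 29.00 ✓; ∠BGZ = 55.30° ✓; |GZ| = 16.30 ✗.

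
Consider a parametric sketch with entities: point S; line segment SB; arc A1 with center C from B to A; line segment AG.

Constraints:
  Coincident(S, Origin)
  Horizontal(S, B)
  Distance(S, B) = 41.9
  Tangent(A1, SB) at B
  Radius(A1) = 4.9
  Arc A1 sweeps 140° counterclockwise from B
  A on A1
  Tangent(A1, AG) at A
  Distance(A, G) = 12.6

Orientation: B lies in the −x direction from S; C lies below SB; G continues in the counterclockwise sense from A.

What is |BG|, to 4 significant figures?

17.97

S is at the origin; SB is horizontal with |SB| = 41.9 and B on the −x side, so B = (-41.90, 0.000). A1 meets SB tangentially, so CB is at right angles to SB, so C = B + (0, -4.9) = (-41.90, -4.900). On A1, B sits at bearing 90° from C; a 140° counterclockwise sweep puts A at bearing 230°, so A = C + 4.9·(cos 230°, sin 230°) = (-45.05, -8.654). Tangency of A1 to AG means the radius CA is perpendicular to AG, so AG runs along (−sin 230°, cos 230°); with |AG| = 12.6, G = (-35.40, -16.75). Then |BG| = |G − B| = 17.97.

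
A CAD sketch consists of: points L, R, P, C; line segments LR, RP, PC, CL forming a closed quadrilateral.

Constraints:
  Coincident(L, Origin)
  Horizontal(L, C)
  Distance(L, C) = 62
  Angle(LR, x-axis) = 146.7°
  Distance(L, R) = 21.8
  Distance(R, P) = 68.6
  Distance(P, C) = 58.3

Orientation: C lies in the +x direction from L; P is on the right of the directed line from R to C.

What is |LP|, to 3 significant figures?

48.7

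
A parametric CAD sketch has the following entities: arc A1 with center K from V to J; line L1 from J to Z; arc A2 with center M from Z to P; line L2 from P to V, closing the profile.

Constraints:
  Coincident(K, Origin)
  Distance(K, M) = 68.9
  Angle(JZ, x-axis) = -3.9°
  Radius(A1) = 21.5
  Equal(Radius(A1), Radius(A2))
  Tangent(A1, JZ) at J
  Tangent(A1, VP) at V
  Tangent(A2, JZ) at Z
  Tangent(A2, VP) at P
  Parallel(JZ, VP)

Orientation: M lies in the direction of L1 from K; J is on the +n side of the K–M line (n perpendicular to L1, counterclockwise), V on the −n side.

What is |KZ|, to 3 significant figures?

72.2

The slot axis is L1's direction at -3.9°, so u = (cos -3.9°, sin -3.9°) = (0.998, -0.0680) and n = (−sin -3.9°, cos -3.9°) = (0.0680, 0.998). K is at the origin and M lies 68.9 along u from K, so M = 68.9·u = (68.7, -4.69). Tangency of A1 to both parallel lines with radius 21.5 puts J and V at K ± 21.5·n: J = (1.46, 21.5), V = (-1.46, -21.5). Equal radii place Z and P the same way about M: Z = M + 21.5·n = (70.2, 16.8), P = M − 21.5·n = (67.3, -26.1). Then |KZ| = |Z − K| = 72.2.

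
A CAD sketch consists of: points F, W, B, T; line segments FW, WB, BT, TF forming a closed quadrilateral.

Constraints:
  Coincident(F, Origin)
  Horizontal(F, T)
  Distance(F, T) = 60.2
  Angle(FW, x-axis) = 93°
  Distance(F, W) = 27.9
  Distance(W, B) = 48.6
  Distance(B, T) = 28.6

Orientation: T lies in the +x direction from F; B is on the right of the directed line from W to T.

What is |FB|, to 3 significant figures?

33.2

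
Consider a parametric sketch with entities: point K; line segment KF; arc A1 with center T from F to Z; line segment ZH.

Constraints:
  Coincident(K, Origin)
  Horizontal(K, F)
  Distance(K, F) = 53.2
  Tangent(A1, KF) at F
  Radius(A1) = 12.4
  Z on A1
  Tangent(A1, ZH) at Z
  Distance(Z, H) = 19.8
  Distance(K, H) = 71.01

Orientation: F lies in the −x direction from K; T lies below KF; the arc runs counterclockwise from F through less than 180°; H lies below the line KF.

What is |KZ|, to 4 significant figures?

67.00

K is at the origin; K and F share the same y with |KF| = 53.2 and F on the −x side, so F = (-53.20, 0.000). Tangency of A1 to KF means the radius TF is perpendicular to KF, so T = F + (0, -12.4) = (-53.20, -12.40). Since TZ ⟂ ZH (tangency), |TH| = √(12.4² + 19.8²) = 23.36 regardless of where Z sits on A1. So H lies on both circle(K, 71.01) and circle(T, 23.36); the below-KF intersection is H = (-62.41, -33.87). Z is the foot of the tangent from H: Z = (-65.45, -14.30).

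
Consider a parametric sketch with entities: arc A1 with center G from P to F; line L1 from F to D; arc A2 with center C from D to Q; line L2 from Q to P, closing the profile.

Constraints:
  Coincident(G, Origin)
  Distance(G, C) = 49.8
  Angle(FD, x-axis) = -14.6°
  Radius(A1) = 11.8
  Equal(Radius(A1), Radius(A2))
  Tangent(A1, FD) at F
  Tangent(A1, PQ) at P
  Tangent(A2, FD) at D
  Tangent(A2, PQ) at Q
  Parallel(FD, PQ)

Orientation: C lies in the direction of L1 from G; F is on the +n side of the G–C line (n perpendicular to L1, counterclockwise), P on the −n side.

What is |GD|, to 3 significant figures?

51.2

Tangency of A1 to both parallel lines with radius 11.8 puts F and P at G ± 11.8·n: F = (2.97, 11.4), P = (-2.97, -11.4). Equal radii place D and Q the same way about C: D = C + 11.8·n = (51.2, -1.13), Q = C − 11.8·n = (45.2, -24.0). Then |GD| = |D − G| = 51.2.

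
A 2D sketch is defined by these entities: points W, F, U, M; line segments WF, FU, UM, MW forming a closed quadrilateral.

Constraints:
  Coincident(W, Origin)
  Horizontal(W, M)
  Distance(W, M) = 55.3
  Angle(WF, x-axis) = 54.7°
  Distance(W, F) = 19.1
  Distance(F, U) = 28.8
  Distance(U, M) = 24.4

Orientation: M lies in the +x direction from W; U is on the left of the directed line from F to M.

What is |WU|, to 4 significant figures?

43.87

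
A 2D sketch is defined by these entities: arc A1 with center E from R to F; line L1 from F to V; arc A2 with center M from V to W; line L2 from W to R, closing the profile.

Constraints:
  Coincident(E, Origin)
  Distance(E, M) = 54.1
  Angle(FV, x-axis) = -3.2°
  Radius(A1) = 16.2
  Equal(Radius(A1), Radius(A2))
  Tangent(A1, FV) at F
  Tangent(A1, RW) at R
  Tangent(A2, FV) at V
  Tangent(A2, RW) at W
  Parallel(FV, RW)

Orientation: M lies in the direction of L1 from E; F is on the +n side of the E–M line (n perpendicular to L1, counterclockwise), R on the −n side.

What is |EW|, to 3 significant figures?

56.5

The slot axis is L1's direction at -3.2°, so u = (cos -3.2°, sin -3.2°) = (0.998, -0.0558) and n = (−sin -3.2°, cos -3.2°) = (0.0558, 0.998). E is at the origin and M lies 54.1 along u from E, so M = 54.1·u = (54.0, -3.02). Tangency of A1 to both parallel lines with radius 16.2 puts F and R at E ± 16.2·n: F = (0.904, 16.2), R = (-0.904, -16.2). Equal radii place V and W the same way about M: V = M + 16.2·n = (54.9, 13.2), W = M − 16.2·n = (53.1, -19.2). Then |EW| = |W − E| = 56.5.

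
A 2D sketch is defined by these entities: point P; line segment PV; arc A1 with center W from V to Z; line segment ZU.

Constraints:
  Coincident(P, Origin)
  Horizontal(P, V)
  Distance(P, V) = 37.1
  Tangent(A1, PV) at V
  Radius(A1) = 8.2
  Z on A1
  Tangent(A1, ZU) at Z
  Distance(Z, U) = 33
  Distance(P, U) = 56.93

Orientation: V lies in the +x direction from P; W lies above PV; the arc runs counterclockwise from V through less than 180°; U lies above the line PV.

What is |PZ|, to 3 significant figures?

46.2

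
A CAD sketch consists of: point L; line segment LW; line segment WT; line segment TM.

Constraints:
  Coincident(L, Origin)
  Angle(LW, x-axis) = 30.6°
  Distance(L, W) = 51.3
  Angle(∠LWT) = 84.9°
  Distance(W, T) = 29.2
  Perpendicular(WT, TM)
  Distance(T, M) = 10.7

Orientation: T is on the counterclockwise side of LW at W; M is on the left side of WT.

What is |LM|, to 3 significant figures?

47.3

L is at the origin; LW runs at 30.6° with length 51.3, so W = 51.3·(cos 30.6°, sin 30.6°) = (44.2, 26.1). ∠LWT = 84.9°, so WT runs at 30.6° + (180° − 84.9°) = 126° from the x-axis; with |WT| = 29.2, T = W + 29.2·(cos 126°, sin 126°) = (27.1, 49.8). WT ⟂ TM; with |TM| = 10.7 on the left of WT, M = T + 10.7·(-0.812, -0.584) = (18.4, 43.6). Then |LM| = |M − L| = 47.3.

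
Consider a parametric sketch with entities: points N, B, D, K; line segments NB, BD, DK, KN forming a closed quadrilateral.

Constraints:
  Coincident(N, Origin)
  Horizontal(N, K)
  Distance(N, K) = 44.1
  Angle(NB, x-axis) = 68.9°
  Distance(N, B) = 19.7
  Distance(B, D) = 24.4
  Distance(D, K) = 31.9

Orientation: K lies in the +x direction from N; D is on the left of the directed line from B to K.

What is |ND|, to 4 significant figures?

40.80

Checks: |NK| = 44.10 ✓; |NB| = 19.70 ✓; |BD| = 24.40 ✓; |DK| = 31.90 ✓.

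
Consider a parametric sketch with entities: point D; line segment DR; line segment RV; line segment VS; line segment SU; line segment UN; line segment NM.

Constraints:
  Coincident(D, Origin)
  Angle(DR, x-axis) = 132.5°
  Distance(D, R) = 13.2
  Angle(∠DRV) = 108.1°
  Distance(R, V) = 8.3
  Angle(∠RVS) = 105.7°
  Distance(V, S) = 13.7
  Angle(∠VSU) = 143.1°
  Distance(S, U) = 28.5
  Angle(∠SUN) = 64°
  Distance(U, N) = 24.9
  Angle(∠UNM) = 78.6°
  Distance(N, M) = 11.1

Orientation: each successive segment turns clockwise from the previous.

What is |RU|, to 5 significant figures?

39.796

D is at the origin; DR runs at 132.5° with length 13.2, so R = (-8.9178, 9.7321). ∠DRV = 108.1° gives RV at 60.600° from the x-axis; with |RV| = 8.3, V = (-4.8433, 16.963). ∠RVS = 105.7° gives VS at -13.700° from the x-axis; with |VS| = 13.7, S = (8.4669, 13.718). ∠VSU = 143.1° gives SU at -50.600° from the x-axis; with |SU| = 28.5, U = (26.557, -8.3045). Then |RU| = |U − R| = 39.796.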